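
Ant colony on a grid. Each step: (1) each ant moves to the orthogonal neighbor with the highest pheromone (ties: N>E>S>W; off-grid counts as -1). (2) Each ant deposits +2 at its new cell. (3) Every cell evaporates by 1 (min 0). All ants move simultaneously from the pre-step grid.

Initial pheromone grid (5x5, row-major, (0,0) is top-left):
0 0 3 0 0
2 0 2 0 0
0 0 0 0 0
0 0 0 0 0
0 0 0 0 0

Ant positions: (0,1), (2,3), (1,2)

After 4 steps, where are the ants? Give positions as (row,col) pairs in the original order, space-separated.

Step 1: ant0:(0,1)->E->(0,2) | ant1:(2,3)->N->(1,3) | ant2:(1,2)->N->(0,2)
  grid max=6 at (0,2)
Step 2: ant0:(0,2)->S->(1,2) | ant1:(1,3)->W->(1,2) | ant2:(0,2)->S->(1,2)
  grid max=6 at (1,2)
Step 3: ant0:(1,2)->N->(0,2) | ant1:(1,2)->N->(0,2) | ant2:(1,2)->N->(0,2)
  grid max=10 at (0,2)
Step 4: ant0:(0,2)->S->(1,2) | ant1:(0,2)->S->(1,2) | ant2:(0,2)->S->(1,2)
  grid max=10 at (1,2)

(1,2) (1,2) (1,2)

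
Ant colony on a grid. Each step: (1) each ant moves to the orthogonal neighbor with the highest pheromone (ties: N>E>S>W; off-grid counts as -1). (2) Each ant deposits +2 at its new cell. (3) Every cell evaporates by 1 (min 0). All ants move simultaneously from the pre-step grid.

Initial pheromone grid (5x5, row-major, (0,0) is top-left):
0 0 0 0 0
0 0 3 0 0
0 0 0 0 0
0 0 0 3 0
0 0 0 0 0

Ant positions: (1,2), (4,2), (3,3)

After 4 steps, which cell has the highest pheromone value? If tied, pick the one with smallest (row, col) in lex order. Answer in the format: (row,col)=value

Step 1: ant0:(1,2)->N->(0,2) | ant1:(4,2)->N->(3,2) | ant2:(3,3)->N->(2,3)
  grid max=2 at (1,2)
Step 2: ant0:(0,2)->S->(1,2) | ant1:(3,2)->E->(3,3) | ant2:(2,3)->S->(3,3)
  grid max=5 at (3,3)
Step 3: ant0:(1,2)->N->(0,2) | ant1:(3,3)->N->(2,3) | ant2:(3,3)->N->(2,3)
  grid max=4 at (3,3)
Step 4: ant0:(0,2)->S->(1,2) | ant1:(2,3)->S->(3,3) | ant2:(2,3)->S->(3,3)
  grid max=7 at (3,3)
Final grid:
  0 0 0 0 0
  0 0 3 0 0
  0 0 0 2 0
  0 0 0 7 0
  0 0 0 0 0
Max pheromone 7 at (3,3)

Answer: (3,3)=7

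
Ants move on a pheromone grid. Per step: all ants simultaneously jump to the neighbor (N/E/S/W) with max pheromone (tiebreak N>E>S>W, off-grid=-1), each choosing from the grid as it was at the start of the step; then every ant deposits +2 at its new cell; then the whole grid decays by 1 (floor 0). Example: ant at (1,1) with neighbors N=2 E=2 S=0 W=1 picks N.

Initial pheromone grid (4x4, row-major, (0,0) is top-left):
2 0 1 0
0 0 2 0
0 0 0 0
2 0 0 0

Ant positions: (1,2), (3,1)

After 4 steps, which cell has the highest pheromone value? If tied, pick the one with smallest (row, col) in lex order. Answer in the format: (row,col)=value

Step 1: ant0:(1,2)->N->(0,2) | ant1:(3,1)->W->(3,0)
  grid max=3 at (3,0)
Step 2: ant0:(0,2)->S->(1,2) | ant1:(3,0)->N->(2,0)
  grid max=2 at (1,2)
Step 3: ant0:(1,2)->N->(0,2) | ant1:(2,0)->S->(3,0)
  grid max=3 at (3,0)
Step 4: ant0:(0,2)->S->(1,2) | ant1:(3,0)->N->(2,0)
  grid max=2 at (1,2)
Final grid:
  0 0 1 0
  0 0 2 0
  1 0 0 0
  2 0 0 0
Max pheromone 2 at (1,2)

Answer: (1,2)=2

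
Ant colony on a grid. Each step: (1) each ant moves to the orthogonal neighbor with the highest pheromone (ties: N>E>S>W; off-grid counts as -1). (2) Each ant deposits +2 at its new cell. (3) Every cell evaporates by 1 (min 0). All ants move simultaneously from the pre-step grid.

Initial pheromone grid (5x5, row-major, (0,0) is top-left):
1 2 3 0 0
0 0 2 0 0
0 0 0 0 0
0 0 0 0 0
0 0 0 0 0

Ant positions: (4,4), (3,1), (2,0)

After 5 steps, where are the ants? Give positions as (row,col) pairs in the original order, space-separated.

Step 1: ant0:(4,4)->N->(3,4) | ant1:(3,1)->N->(2,1) | ant2:(2,0)->N->(1,0)
  grid max=2 at (0,2)
Step 2: ant0:(3,4)->N->(2,4) | ant1:(2,1)->N->(1,1) | ant2:(1,0)->N->(0,0)
  grid max=1 at (0,0)
Step 3: ant0:(2,4)->N->(1,4) | ant1:(1,1)->N->(0,1) | ant2:(0,0)->E->(0,1)
  grid max=3 at (0,1)
Step 4: ant0:(1,4)->N->(0,4) | ant1:(0,1)->E->(0,2) | ant2:(0,1)->E->(0,2)
  grid max=3 at (0,2)
Step 5: ant0:(0,4)->S->(1,4) | ant1:(0,2)->W->(0,1) | ant2:(0,2)->W->(0,1)
  grid max=5 at (0,1)

(1,4) (0,1) (0,1)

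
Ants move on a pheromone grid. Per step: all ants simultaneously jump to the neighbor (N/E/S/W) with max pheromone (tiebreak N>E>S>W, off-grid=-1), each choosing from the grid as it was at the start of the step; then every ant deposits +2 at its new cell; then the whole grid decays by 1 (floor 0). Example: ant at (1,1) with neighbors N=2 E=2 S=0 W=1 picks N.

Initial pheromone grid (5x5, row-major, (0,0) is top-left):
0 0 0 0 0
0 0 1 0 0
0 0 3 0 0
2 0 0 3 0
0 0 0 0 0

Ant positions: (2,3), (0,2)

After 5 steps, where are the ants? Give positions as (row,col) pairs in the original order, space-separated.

Step 1: ant0:(2,3)->S->(3,3) | ant1:(0,2)->S->(1,2)
  grid max=4 at (3,3)
Step 2: ant0:(3,3)->N->(2,3) | ant1:(1,2)->S->(2,2)
  grid max=3 at (2,2)
Step 3: ant0:(2,3)->S->(3,3) | ant1:(2,2)->N->(1,2)
  grid max=4 at (3,3)
Step 4: ant0:(3,3)->N->(2,3) | ant1:(1,2)->S->(2,2)
  grid max=3 at (2,2)
Step 5: ant0:(2,3)->S->(3,3) | ant1:(2,2)->N->(1,2)
  grid max=4 at (3,3)

(3,3) (1,2)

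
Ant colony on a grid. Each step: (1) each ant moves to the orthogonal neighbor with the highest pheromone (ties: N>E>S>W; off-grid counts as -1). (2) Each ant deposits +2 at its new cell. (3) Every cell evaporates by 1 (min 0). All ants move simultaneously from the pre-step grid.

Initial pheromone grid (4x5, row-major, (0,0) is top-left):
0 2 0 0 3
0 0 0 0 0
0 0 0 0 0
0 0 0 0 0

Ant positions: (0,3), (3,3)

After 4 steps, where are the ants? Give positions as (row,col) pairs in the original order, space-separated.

Step 1: ant0:(0,3)->E->(0,4) | ant1:(3,3)->N->(2,3)
  grid max=4 at (0,4)
Step 2: ant0:(0,4)->S->(1,4) | ant1:(2,3)->N->(1,3)
  grid max=3 at (0,4)
Step 3: ant0:(1,4)->N->(0,4) | ant1:(1,3)->E->(1,4)
  grid max=4 at (0,4)
Step 4: ant0:(0,4)->S->(1,4) | ant1:(1,4)->N->(0,4)
  grid max=5 at (0,4)

(1,4) (0,4)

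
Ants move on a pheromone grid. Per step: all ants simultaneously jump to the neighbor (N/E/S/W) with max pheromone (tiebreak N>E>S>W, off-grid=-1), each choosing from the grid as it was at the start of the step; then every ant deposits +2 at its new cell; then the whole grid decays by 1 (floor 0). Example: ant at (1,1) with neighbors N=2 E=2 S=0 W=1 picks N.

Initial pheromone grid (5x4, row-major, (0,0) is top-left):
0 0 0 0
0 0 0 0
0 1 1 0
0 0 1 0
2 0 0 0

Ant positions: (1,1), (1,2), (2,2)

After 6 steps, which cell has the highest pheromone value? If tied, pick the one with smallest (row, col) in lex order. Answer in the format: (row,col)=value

Step 1: ant0:(1,1)->S->(2,1) | ant1:(1,2)->S->(2,2) | ant2:(2,2)->S->(3,2)
  grid max=2 at (2,1)
Step 2: ant0:(2,1)->E->(2,2) | ant1:(2,2)->S->(3,2) | ant2:(3,2)->N->(2,2)
  grid max=5 at (2,2)
Step 3: ant0:(2,2)->S->(3,2) | ant1:(3,2)->N->(2,2) | ant2:(2,2)->S->(3,2)
  grid max=6 at (2,2)
Step 4: ant0:(3,2)->N->(2,2) | ant1:(2,2)->S->(3,2) | ant2:(3,2)->N->(2,2)
  grid max=9 at (2,2)
Step 5: ant0:(2,2)->S->(3,2) | ant1:(3,2)->N->(2,2) | ant2:(2,2)->S->(3,2)
  grid max=10 at (2,2)
Step 6: ant0:(3,2)->N->(2,2) | ant1:(2,2)->S->(3,2) | ant2:(3,2)->N->(2,2)
  grid max=13 at (2,2)
Final grid:
  0 0 0 0
  0 0 0 0
  0 0 13 0
  0 0 11 0
  0 0 0 0
Max pheromone 13 at (2,2)

Answer: (2,2)=13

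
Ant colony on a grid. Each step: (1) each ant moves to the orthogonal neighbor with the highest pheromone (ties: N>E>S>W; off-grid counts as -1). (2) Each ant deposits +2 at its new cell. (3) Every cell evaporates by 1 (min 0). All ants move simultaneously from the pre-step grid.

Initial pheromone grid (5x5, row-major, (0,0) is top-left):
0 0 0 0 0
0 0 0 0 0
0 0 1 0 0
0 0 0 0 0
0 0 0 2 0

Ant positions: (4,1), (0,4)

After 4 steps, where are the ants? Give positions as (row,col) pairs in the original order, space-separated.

Step 1: ant0:(4,1)->N->(3,1) | ant1:(0,4)->S->(1,4)
  grid max=1 at (1,4)
Step 2: ant0:(3,1)->N->(2,1) | ant1:(1,4)->N->(0,4)
  grid max=1 at (0,4)
Step 3: ant0:(2,1)->N->(1,1) | ant1:(0,4)->S->(1,4)
  grid max=1 at (1,1)
Step 4: ant0:(1,1)->N->(0,1) | ant1:(1,4)->N->(0,4)
  grid max=1 at (0,1)

(0,1) (0,4)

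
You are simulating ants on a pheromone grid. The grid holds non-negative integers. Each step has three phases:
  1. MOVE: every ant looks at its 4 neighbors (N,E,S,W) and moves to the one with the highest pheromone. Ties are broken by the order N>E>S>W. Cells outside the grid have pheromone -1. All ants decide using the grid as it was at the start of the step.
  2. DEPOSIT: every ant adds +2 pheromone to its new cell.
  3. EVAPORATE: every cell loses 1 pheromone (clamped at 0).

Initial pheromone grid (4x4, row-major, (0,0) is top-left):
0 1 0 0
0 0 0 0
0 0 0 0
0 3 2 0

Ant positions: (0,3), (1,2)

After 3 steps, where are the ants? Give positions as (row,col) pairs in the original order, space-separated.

Step 1: ant0:(0,3)->S->(1,3) | ant1:(1,2)->N->(0,2)
  grid max=2 at (3,1)
Step 2: ant0:(1,3)->N->(0,3) | ant1:(0,2)->E->(0,3)
  grid max=3 at (0,3)
Step 3: ant0:(0,3)->S->(1,3) | ant1:(0,3)->S->(1,3)
  grid max=3 at (1,3)

(1,3) (1,3)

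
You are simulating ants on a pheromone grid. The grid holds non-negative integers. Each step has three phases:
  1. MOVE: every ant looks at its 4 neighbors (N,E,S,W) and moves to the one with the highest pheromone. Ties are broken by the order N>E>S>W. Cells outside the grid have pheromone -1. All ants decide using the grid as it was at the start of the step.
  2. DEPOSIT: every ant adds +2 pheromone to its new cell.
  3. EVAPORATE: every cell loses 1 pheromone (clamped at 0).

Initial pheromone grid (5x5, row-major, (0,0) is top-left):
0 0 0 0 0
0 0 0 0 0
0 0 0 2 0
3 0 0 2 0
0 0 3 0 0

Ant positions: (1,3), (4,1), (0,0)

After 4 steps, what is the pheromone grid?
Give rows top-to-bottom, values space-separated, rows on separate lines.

After step 1: ants at (2,3),(4,2),(0,1)
  0 1 0 0 0
  0 0 0 0 0
  0 0 0 3 0
  2 0 0 1 0
  0 0 4 0 0
After step 2: ants at (3,3),(3,2),(0,2)
  0 0 1 0 0
  0 0 0 0 0
  0 0 0 2 0
  1 0 1 2 0
  0 0 3 0 0
After step 3: ants at (2,3),(4,2),(0,3)
  0 0 0 1 0
  0 0 0 0 0
  0 0 0 3 0
  0 0 0 1 0
  0 0 4 0 0
After step 4: ants at (3,3),(3,2),(0,4)
  0 0 0 0 1
  0 0 0 0 0
  0 0 0 2 0
  0 0 1 2 0
  0 0 3 0 0

0 0 0 0 1
0 0 0 0 0
0 0 0 2 0
0 0 1 2 0
0 0 3 0 0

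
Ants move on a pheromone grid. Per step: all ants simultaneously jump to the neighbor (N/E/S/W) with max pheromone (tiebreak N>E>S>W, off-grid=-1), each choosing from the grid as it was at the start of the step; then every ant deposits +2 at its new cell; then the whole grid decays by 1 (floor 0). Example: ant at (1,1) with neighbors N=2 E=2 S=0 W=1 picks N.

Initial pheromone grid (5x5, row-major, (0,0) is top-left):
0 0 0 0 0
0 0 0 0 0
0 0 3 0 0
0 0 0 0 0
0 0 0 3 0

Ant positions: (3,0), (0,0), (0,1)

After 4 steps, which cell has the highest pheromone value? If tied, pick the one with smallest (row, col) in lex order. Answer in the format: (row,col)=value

Step 1: ant0:(3,0)->N->(2,0) | ant1:(0,0)->E->(0,1) | ant2:(0,1)->E->(0,2)
  grid max=2 at (2,2)
Step 2: ant0:(2,0)->N->(1,0) | ant1:(0,1)->E->(0,2) | ant2:(0,2)->W->(0,1)
  grid max=2 at (0,1)
Step 3: ant0:(1,0)->N->(0,0) | ant1:(0,2)->W->(0,1) | ant2:(0,1)->E->(0,2)
  grid max=3 at (0,1)
Step 4: ant0:(0,0)->E->(0,1) | ant1:(0,1)->E->(0,2) | ant2:(0,2)->W->(0,1)
  grid max=6 at (0,1)
Final grid:
  0 6 4 0 0
  0 0 0 0 0
  0 0 0 0 0
  0 0 0 0 0
  0 0 0 0 0
Max pheromone 6 at (0,1)

Answer: (0,1)=6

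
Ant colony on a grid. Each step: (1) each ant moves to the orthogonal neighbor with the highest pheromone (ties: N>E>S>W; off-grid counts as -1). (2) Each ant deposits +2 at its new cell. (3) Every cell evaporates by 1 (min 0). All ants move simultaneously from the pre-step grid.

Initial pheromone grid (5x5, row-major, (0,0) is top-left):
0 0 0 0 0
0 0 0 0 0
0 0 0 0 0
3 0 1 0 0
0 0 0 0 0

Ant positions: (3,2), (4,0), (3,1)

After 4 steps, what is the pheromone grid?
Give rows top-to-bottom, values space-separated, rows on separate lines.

After step 1: ants at (2,2),(3,0),(3,0)
  0 0 0 0 0
  0 0 0 0 0
  0 0 1 0 0
  6 0 0 0 0
  0 0 0 0 0
After step 2: ants at (1,2),(2,0),(2,0)
  0 0 0 0 0
  0 0 1 0 0
  3 0 0 0 0
  5 0 0 0 0
  0 0 0 0 0
After step 3: ants at (0,2),(3,0),(3,0)
  0 0 1 0 0
  0 0 0 0 0
  2 0 0 0 0
  8 0 0 0 0
  0 0 0 0 0
After step 4: ants at (0,3),(2,0),(2,0)
  0 0 0 1 0
  0 0 0 0 0
  5 0 0 0 0
  7 0 0 0 0
  0 0 0 0 0

0 0 0 1 0
0 0 0 0 0
5 0 0 0 0
7 0 0 0 0
0 0 0 0 0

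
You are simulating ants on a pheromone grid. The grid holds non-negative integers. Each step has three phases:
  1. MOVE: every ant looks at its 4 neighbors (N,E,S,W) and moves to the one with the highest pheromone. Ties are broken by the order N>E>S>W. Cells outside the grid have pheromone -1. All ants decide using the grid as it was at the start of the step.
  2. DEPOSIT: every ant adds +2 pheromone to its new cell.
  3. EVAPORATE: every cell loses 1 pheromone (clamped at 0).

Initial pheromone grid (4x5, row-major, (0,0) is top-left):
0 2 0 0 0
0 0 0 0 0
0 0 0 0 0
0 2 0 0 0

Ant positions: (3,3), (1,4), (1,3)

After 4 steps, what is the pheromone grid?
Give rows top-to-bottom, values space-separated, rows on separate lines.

After step 1: ants at (2,3),(0,4),(0,3)
  0 1 0 1 1
  0 0 0 0 0
  0 0 0 1 0
  0 1 0 0 0
After step 2: ants at (1,3),(0,3),(0,4)
  0 0 0 2 2
  0 0 0 1 0
  0 0 0 0 0
  0 0 0 0 0
After step 3: ants at (0,3),(0,4),(0,3)
  0 0 0 5 3
  0 0 0 0 0
  0 0 0 0 0
  0 0 0 0 0
After step 4: ants at (0,4),(0,3),(0,4)
  0 0 0 6 6
  0 0 0 0 0
  0 0 0 0 0
  0 0 0 0 0

0 0 0 6 6
0 0 0 0 0
0 0 0 0 0
0 0 0 0 0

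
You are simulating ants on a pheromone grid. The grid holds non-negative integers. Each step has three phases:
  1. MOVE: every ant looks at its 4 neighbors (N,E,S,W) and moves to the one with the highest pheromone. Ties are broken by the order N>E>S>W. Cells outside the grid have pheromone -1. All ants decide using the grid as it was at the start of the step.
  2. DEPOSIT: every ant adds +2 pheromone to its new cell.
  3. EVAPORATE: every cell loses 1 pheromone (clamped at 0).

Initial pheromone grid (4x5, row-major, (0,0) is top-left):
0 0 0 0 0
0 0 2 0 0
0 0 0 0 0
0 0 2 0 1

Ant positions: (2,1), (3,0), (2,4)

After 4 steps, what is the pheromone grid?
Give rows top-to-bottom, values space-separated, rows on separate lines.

After step 1: ants at (1,1),(2,0),(3,4)
  0 0 0 0 0
  0 1 1 0 0
  1 0 0 0 0
  0 0 1 0 2
After step 2: ants at (1,2),(1,0),(2,4)
  0 0 0 0 0
  1 0 2 0 0
  0 0 0 0 1
  0 0 0 0 1
After step 3: ants at (0,2),(0,0),(3,4)
  1 0 1 0 0
  0 0 1 0 0
  0 0 0 0 0
  0 0 0 0 2
After step 4: ants at (1,2),(0,1),(2,4)
  0 1 0 0 0
  0 0 2 0 0
  0 0 0 0 1
  0 0 0 0 1

0 1 0 0 0
0 0 2 0 0
0 0 0 0 1
0 0 0 0 1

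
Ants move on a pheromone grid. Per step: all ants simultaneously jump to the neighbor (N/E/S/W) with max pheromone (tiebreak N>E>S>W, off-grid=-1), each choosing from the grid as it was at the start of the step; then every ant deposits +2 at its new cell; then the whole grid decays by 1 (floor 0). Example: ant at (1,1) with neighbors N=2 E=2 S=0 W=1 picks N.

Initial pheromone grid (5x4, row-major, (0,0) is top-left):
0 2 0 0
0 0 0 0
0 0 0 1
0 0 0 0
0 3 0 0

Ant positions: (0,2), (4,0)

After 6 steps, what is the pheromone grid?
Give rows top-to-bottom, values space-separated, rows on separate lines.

After step 1: ants at (0,1),(4,1)
  0 3 0 0
  0 0 0 0
  0 0 0 0
  0 0 0 0
  0 4 0 0
After step 2: ants at (0,2),(3,1)
  0 2 1 0
  0 0 0 0
  0 0 0 0
  0 1 0 0
  0 3 0 0
After step 3: ants at (0,1),(4,1)
  0 3 0 0
  0 0 0 0
  0 0 0 0
  0 0 0 0
  0 4 0 0
After step 4: ants at (0,2),(3,1)
  0 2 1 0
  0 0 0 0
  0 0 0 0
  0 1 0 0
  0 3 0 0
After step 5: ants at (0,1),(4,1)
  0 3 0 0
  0 0 0 0
  0 0 0 0
  0 0 0 0
  0 4 0 0
After step 6: ants at (0,2),(3,1)
  0 2 1 0
  0 0 0 0
  0 0 0 0
  0 1 0 0
  0 3 0 0

0 2 1 0
0 0 0 0
0 0 0 0
0 1 0 0
0 3 0 0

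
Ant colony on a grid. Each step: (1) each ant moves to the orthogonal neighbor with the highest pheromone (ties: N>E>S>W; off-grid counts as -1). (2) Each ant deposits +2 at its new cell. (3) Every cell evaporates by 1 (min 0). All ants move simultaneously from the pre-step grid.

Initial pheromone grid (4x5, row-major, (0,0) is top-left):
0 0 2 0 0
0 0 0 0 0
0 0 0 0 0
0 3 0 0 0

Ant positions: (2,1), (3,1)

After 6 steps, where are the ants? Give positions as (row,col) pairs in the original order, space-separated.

Step 1: ant0:(2,1)->S->(3,1) | ant1:(3,1)->N->(2,1)
  grid max=4 at (3,1)
Step 2: ant0:(3,1)->N->(2,1) | ant1:(2,1)->S->(3,1)
  grid max=5 at (3,1)
Step 3: ant0:(2,1)->S->(3,1) | ant1:(3,1)->N->(2,1)
  grid max=6 at (3,1)
Step 4: ant0:(3,1)->N->(2,1) | ant1:(2,1)->S->(3,1)
  grid max=7 at (3,1)
Step 5: ant0:(2,1)->S->(3,1) | ant1:(3,1)->N->(2,1)
  grid max=8 at (3,1)
Step 6: ant0:(3,1)->N->(2,1) | ant1:(2,1)->S->(3,1)
  grid max=9 at (3,1)

(2,1) (3,1)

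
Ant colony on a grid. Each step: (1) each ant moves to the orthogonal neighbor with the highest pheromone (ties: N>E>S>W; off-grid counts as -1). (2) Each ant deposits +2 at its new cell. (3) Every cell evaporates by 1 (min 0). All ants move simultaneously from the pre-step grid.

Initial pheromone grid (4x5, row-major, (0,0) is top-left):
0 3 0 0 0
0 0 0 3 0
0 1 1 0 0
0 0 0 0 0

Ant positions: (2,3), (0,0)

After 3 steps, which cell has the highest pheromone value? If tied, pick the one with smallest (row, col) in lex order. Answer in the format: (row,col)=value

Answer: (0,1)=4

Derivation:
Step 1: ant0:(2,3)->N->(1,3) | ant1:(0,0)->E->(0,1)
  grid max=4 at (0,1)
Step 2: ant0:(1,3)->N->(0,3) | ant1:(0,1)->E->(0,2)
  grid max=3 at (0,1)
Step 3: ant0:(0,3)->S->(1,3) | ant1:(0,2)->W->(0,1)
  grid max=4 at (0,1)
Final grid:
  0 4 0 0 0
  0 0 0 4 0
  0 0 0 0 0
  0 0 0 0 0
Max pheromone 4 at (0,1)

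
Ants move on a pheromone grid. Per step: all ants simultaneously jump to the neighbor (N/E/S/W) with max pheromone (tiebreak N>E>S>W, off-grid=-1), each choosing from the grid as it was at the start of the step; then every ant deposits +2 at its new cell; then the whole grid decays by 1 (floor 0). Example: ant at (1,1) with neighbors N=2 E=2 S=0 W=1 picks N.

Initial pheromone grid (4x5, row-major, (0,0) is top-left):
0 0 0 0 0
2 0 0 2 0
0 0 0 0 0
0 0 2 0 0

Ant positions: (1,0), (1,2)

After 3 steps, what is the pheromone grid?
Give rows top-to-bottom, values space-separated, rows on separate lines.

After step 1: ants at (0,0),(1,3)
  1 0 0 0 0
  1 0 0 3 0
  0 0 0 0 0
  0 0 1 0 0
After step 2: ants at (1,0),(0,3)
  0 0 0 1 0
  2 0 0 2 0
  0 0 0 0 0
  0 0 0 0 0
After step 3: ants at (0,0),(1,3)
  1 0 0 0 0
  1 0 0 3 0
  0 0 0 0 0
  0 0 0 0 0

1 0 0 0 0
1 0 0 3 0
0 0 0 0 0
0 0 0 0 0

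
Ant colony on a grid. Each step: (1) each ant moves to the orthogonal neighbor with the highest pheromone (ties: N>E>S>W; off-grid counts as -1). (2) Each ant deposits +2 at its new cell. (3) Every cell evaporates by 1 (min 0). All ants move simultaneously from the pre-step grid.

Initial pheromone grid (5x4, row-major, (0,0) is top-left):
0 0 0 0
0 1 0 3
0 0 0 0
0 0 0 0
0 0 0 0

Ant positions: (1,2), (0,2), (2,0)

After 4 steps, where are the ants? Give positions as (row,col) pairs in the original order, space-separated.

Step 1: ant0:(1,2)->E->(1,3) | ant1:(0,2)->E->(0,3) | ant2:(2,0)->N->(1,0)
  grid max=4 at (1,3)
Step 2: ant0:(1,3)->N->(0,3) | ant1:(0,3)->S->(1,3) | ant2:(1,0)->N->(0,0)
  grid max=5 at (1,3)
Step 3: ant0:(0,3)->S->(1,3) | ant1:(1,3)->N->(0,3) | ant2:(0,0)->E->(0,1)
  grid max=6 at (1,3)
Step 4: ant0:(1,3)->N->(0,3) | ant1:(0,3)->S->(1,3) | ant2:(0,1)->E->(0,2)
  grid max=7 at (1,3)

(0,3) (1,3) (0,2)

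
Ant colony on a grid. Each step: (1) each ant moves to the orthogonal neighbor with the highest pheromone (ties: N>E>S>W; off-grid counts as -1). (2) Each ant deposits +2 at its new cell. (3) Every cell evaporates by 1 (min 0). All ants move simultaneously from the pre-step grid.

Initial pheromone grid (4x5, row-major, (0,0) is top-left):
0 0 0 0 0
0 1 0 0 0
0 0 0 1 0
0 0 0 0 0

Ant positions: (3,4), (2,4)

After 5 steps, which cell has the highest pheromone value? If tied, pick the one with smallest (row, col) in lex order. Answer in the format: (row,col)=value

Answer: (2,3)=6

Derivation:
Step 1: ant0:(3,4)->N->(2,4) | ant1:(2,4)->W->(2,3)
  grid max=2 at (2,3)
Step 2: ant0:(2,4)->W->(2,3) | ant1:(2,3)->E->(2,4)
  grid max=3 at (2,3)
Step 3: ant0:(2,3)->E->(2,4) | ant1:(2,4)->W->(2,3)
  grid max=4 at (2,3)
Step 4: ant0:(2,4)->W->(2,3) | ant1:(2,3)->E->(2,4)
  grid max=5 at (2,3)
Step 5: ant0:(2,3)->E->(2,4) | ant1:(2,4)->W->(2,3)
  grid max=6 at (2,3)
Final grid:
  0 0 0 0 0
  0 0 0 0 0
  0 0 0 6 5
  0 0 0 0 0
Max pheromone 6 at (2,3)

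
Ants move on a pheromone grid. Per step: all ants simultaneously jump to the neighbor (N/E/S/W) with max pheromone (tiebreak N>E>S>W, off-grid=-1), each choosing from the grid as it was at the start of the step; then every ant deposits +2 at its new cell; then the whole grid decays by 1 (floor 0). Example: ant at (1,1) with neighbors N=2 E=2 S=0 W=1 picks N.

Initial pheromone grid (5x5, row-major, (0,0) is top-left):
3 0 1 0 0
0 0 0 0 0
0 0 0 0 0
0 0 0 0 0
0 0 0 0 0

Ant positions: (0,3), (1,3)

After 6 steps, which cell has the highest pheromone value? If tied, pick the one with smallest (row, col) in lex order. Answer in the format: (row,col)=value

Step 1: ant0:(0,3)->W->(0,2) | ant1:(1,3)->N->(0,3)
  grid max=2 at (0,0)
Step 2: ant0:(0,2)->E->(0,3) | ant1:(0,3)->W->(0,2)
  grid max=3 at (0,2)
Step 3: ant0:(0,3)->W->(0,2) | ant1:(0,2)->E->(0,3)
  grid max=4 at (0,2)
Step 4: ant0:(0,2)->E->(0,3) | ant1:(0,3)->W->(0,2)
  grid max=5 at (0,2)
Step 5: ant0:(0,3)->W->(0,2) | ant1:(0,2)->E->(0,3)
  grid max=6 at (0,2)
Step 6: ant0:(0,2)->E->(0,3) | ant1:(0,3)->W->(0,2)
  grid max=7 at (0,2)
Final grid:
  0 0 7 6 0
  0 0 0 0 0
  0 0 0 0 0
  0 0 0 0 0
  0 0 0 0 0
Max pheromone 7 at (0,2)

Answer: (0,2)=7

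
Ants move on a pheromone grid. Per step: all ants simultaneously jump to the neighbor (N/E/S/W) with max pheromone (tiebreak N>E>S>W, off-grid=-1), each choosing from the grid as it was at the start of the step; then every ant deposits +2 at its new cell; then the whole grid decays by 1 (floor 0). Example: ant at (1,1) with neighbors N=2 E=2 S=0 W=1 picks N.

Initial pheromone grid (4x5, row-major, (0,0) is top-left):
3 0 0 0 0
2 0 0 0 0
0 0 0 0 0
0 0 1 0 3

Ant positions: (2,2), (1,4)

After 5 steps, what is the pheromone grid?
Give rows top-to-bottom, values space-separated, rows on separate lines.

After step 1: ants at (3,2),(0,4)
  2 0 0 0 1
  1 0 0 0 0
  0 0 0 0 0
  0 0 2 0 2
After step 2: ants at (2,2),(1,4)
  1 0 0 0 0
  0 0 0 0 1
  0 0 1 0 0
  0 0 1 0 1
After step 3: ants at (3,2),(0,4)
  0 0 0 0 1
  0 0 0 0 0
  0 0 0 0 0
  0 0 2 0 0
After step 4: ants at (2,2),(1,4)
  0 0 0 0 0
  0 0 0 0 1
  0 0 1 0 0
  0 0 1 0 0
After step 5: ants at (3,2),(0,4)
  0 0 0 0 1
  0 0 0 0 0
  0 0 0 0 0
  0 0 2 0 0

0 0 0 0 1
0 0 0 0 0
0 0 0 0 0
0 0 2 0 0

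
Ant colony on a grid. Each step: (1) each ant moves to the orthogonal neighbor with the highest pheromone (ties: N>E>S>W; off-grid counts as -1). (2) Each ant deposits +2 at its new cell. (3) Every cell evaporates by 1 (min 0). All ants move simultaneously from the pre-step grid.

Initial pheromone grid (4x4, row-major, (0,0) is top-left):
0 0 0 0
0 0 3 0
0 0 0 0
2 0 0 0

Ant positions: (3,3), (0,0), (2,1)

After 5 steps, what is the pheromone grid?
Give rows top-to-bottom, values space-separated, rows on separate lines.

After step 1: ants at (2,3),(0,1),(1,1)
  0 1 0 0
  0 1 2 0
  0 0 0 1
  1 0 0 0
After step 2: ants at (1,3),(1,1),(1,2)
  0 0 0 0
  0 2 3 1
  0 0 0 0
  0 0 0 0
After step 3: ants at (1,2),(1,2),(1,1)
  0 0 0 0
  0 3 6 0
  0 0 0 0
  0 0 0 0
After step 4: ants at (1,1),(1,1),(1,2)
  0 0 0 0
  0 6 7 0
  0 0 0 0
  0 0 0 0
After step 5: ants at (1,2),(1,2),(1,1)
  0 0 0 0
  0 7 10 0
  0 0 0 0
  0 0 0 0

0 0 0 0
0 7 10 0
0 0 0 0
0 0 0 0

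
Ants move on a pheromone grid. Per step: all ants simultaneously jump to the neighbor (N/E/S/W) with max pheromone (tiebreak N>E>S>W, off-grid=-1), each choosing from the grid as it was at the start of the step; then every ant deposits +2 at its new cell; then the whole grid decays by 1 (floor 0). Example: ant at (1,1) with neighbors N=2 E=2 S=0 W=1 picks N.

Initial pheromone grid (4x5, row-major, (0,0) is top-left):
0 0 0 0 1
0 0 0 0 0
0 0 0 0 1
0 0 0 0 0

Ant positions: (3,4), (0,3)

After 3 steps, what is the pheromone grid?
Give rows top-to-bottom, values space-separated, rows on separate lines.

After step 1: ants at (2,4),(0,4)
  0 0 0 0 2
  0 0 0 0 0
  0 0 0 0 2
  0 0 0 0 0
After step 2: ants at (1,4),(1,4)
  0 0 0 0 1
  0 0 0 0 3
  0 0 0 0 1
  0 0 0 0 0
After step 3: ants at (0,4),(0,4)
  0 0 0 0 4
  0 0 0 0 2
  0 0 0 0 0
  0 0 0 0 0

0 0 0 0 4
0 0 0 0 2
0 0 0 0 0
0 0 0 0 0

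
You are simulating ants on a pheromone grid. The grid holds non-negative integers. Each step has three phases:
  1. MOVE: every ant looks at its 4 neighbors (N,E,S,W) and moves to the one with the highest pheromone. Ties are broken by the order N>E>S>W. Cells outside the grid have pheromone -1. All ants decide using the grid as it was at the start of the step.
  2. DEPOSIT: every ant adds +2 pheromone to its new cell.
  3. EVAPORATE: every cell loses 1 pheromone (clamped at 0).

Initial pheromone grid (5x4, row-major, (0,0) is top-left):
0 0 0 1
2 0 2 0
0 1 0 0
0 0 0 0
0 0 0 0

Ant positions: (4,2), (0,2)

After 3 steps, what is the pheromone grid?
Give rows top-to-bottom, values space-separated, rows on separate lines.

After step 1: ants at (3,2),(1,2)
  0 0 0 0
  1 0 3 0
  0 0 0 0
  0 0 1 0
  0 0 0 0
After step 2: ants at (2,2),(0,2)
  0 0 1 0
  0 0 2 0
  0 0 1 0
  0 0 0 0
  0 0 0 0
After step 3: ants at (1,2),(1,2)
  0 0 0 0
  0 0 5 0
  0 0 0 0
  0 0 0 0
  0 0 0 0

0 0 0 0
0 0 5 0
0 0 0 0
0 0 0 0
0 0 0 0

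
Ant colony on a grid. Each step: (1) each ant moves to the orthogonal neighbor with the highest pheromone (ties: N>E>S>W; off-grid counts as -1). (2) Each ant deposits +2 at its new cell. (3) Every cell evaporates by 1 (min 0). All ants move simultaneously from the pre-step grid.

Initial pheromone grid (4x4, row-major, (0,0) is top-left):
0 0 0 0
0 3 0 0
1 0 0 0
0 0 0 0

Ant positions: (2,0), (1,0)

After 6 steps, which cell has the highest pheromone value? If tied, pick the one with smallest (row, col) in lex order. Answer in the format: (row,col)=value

Step 1: ant0:(2,0)->N->(1,0) | ant1:(1,0)->E->(1,1)
  grid max=4 at (1,1)
Step 2: ant0:(1,0)->E->(1,1) | ant1:(1,1)->W->(1,0)
  grid max=5 at (1,1)
Step 3: ant0:(1,1)->W->(1,0) | ant1:(1,0)->E->(1,1)
  grid max=6 at (1,1)
Step 4: ant0:(1,0)->E->(1,1) | ant1:(1,1)->W->(1,0)
  grid max=7 at (1,1)
Step 5: ant0:(1,1)->W->(1,0) | ant1:(1,0)->E->(1,1)
  grid max=8 at (1,1)
Step 6: ant0:(1,0)->E->(1,1) | ant1:(1,1)->W->(1,0)
  grid max=9 at (1,1)
Final grid:
  0 0 0 0
  6 9 0 0
  0 0 0 0
  0 0 0 0
Max pheromone 9 at (1,1)

Answer: (1,1)=9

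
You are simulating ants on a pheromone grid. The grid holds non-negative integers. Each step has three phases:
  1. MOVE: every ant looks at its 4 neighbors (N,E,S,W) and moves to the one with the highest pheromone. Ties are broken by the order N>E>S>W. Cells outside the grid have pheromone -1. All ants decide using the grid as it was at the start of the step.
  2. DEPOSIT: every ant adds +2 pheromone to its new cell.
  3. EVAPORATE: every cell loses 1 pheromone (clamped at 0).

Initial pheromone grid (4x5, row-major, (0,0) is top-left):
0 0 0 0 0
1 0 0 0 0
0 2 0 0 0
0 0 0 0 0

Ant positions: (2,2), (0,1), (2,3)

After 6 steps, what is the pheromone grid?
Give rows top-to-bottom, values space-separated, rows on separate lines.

After step 1: ants at (2,1),(0,2),(1,3)
  0 0 1 0 0
  0 0 0 1 0
  0 3 0 0 0
  0 0 0 0 0
After step 2: ants at (1,1),(0,3),(0,3)
  0 0 0 3 0
  0 1 0 0 0
  0 2 0 0 0
  0 0 0 0 0
After step 3: ants at (2,1),(0,4),(0,4)
  0 0 0 2 3
  0 0 0 0 0
  0 3 0 0 0
  0 0 0 0 0
After step 4: ants at (1,1),(0,3),(0,3)
  0 0 0 5 2
  0 1 0 0 0
  0 2 0 0 0
  0 0 0 0 0
After step 5: ants at (2,1),(0,4),(0,4)
  0 0 0 4 5
  0 0 0 0 0
  0 3 0 0 0
  0 0 0 0 0
After step 6: ants at (1,1),(0,3),(0,3)
  0 0 0 7 4
  0 1 0 0 0
  0 2 0 0 0
  0 0 0 0 0

0 0 0 7 4
0 1 0 0 0
0 2 0 0 0
0 0 0 0 0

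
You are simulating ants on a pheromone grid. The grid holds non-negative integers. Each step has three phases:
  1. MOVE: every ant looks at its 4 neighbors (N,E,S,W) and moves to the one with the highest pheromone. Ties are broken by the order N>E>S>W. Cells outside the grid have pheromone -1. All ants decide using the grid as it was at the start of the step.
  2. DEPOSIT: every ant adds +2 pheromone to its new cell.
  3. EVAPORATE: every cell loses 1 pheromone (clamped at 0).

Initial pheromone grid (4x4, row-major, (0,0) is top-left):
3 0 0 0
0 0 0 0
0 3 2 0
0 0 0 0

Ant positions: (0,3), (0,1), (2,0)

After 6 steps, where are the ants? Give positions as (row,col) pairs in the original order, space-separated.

Step 1: ant0:(0,3)->S->(1,3) | ant1:(0,1)->W->(0,0) | ant2:(2,0)->E->(2,1)
  grid max=4 at (0,0)
Step 2: ant0:(1,3)->N->(0,3) | ant1:(0,0)->E->(0,1) | ant2:(2,1)->E->(2,2)
  grid max=3 at (0,0)
Step 3: ant0:(0,3)->S->(1,3) | ant1:(0,1)->W->(0,0) | ant2:(2,2)->W->(2,1)
  grid max=4 at (0,0)
Step 4: ant0:(1,3)->N->(0,3) | ant1:(0,0)->E->(0,1) | ant2:(2,1)->E->(2,2)
  grid max=3 at (0,0)
Step 5: ant0:(0,3)->S->(1,3) | ant1:(0,1)->W->(0,0) | ant2:(2,2)->W->(2,1)
  grid max=4 at (0,0)
Step 6: ant0:(1,3)->N->(0,3) | ant1:(0,0)->E->(0,1) | ant2:(2,1)->E->(2,2)
  grid max=3 at (0,0)

(0,3) (0,1) (2,2)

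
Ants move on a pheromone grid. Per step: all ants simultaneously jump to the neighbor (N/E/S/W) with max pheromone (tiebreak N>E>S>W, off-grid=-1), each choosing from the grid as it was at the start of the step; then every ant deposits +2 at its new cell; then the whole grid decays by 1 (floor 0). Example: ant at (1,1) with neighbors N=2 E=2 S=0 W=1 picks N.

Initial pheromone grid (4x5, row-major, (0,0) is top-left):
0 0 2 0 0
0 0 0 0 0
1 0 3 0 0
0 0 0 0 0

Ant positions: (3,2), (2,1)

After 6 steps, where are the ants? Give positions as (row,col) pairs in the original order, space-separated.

Step 1: ant0:(3,2)->N->(2,2) | ant1:(2,1)->E->(2,2)
  grid max=6 at (2,2)
Step 2: ant0:(2,2)->N->(1,2) | ant1:(2,2)->N->(1,2)
  grid max=5 at (2,2)
Step 3: ant0:(1,2)->S->(2,2) | ant1:(1,2)->S->(2,2)
  grid max=8 at (2,2)
Step 4: ant0:(2,2)->N->(1,2) | ant1:(2,2)->N->(1,2)
  grid max=7 at (2,2)
Step 5: ant0:(1,2)->S->(2,2) | ant1:(1,2)->S->(2,2)
  grid max=10 at (2,2)
Step 6: ant0:(2,2)->N->(1,2) | ant1:(2,2)->N->(1,2)
  grid max=9 at (2,2)

(1,2) (1,2)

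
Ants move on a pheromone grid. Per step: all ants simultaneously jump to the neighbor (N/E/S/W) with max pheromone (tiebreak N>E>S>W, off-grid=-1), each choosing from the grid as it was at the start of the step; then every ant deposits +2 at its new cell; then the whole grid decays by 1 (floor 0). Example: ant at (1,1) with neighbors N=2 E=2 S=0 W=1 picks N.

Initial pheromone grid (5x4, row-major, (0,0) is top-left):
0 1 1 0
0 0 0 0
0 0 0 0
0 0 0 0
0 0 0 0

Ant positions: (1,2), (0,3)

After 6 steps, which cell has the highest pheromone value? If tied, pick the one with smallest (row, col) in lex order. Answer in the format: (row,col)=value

Step 1: ant0:(1,2)->N->(0,2) | ant1:(0,3)->W->(0,2)
  grid max=4 at (0,2)
Step 2: ant0:(0,2)->E->(0,3) | ant1:(0,2)->E->(0,3)
  grid max=3 at (0,2)
Step 3: ant0:(0,3)->W->(0,2) | ant1:(0,3)->W->(0,2)
  grid max=6 at (0,2)
Step 4: ant0:(0,2)->E->(0,3) | ant1:(0,2)->E->(0,3)
  grid max=5 at (0,2)
Step 5: ant0:(0,3)->W->(0,2) | ant1:(0,3)->W->(0,2)
  grid max=8 at (0,2)
Step 6: ant0:(0,2)->E->(0,3) | ant1:(0,2)->E->(0,3)
  grid max=7 at (0,2)
Final grid:
  0 0 7 7
  0 0 0 0
  0 0 0 0
  0 0 0 0
  0 0 0 0
Max pheromone 7 at (0,2)

Answer: (0,2)=7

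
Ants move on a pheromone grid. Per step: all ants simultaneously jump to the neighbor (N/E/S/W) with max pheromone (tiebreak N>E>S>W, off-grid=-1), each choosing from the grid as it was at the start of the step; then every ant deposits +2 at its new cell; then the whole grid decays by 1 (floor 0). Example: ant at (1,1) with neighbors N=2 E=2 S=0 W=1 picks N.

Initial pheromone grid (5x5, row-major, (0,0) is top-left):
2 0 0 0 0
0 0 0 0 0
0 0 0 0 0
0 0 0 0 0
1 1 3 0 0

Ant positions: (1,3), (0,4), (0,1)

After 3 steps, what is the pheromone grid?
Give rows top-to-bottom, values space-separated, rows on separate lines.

After step 1: ants at (0,3),(1,4),(0,0)
  3 0 0 1 0
  0 0 0 0 1
  0 0 0 0 0
  0 0 0 0 0
  0 0 2 0 0
After step 2: ants at (0,4),(0,4),(0,1)
  2 1 0 0 3
  0 0 0 0 0
  0 0 0 0 0
  0 0 0 0 0
  0 0 1 0 0
After step 3: ants at (1,4),(1,4),(0,0)
  3 0 0 0 2
  0 0 0 0 3
  0 0 0 0 0
  0 0 0 0 0
  0 0 0 0 0

3 0 0 0 2
0 0 0 0 3
0 0 0 0 0
0 0 0 0 0
0 0 0 0 0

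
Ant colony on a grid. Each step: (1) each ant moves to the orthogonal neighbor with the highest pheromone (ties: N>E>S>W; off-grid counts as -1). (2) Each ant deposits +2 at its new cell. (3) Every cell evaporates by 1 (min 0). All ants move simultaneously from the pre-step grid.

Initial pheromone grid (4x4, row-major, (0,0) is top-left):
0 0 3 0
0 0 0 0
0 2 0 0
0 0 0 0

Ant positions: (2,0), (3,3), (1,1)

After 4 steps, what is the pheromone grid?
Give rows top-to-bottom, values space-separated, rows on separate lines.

After step 1: ants at (2,1),(2,3),(2,1)
  0 0 2 0
  0 0 0 0
  0 5 0 1
  0 0 0 0
After step 2: ants at (1,1),(1,3),(1,1)
  0 0 1 0
  0 3 0 1
  0 4 0 0
  0 0 0 0
After step 3: ants at (2,1),(0,3),(2,1)
  0 0 0 1
  0 2 0 0
  0 7 0 0
  0 0 0 0
After step 4: ants at (1,1),(1,3),(1,1)
  0 0 0 0
  0 5 0 1
  0 6 0 0
  0 0 0 0

0 0 0 0
0 5 0 1
0 6 0 0
0 0 0 0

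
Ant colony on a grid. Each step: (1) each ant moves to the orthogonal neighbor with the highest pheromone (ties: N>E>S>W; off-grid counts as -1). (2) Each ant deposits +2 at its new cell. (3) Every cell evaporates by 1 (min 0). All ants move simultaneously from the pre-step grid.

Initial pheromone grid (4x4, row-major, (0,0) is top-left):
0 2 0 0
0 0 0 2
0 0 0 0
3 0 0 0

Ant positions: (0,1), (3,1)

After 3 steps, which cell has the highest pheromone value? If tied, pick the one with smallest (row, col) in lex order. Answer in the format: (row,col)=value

Answer: (3,0)=4

Derivation:
Step 1: ant0:(0,1)->E->(0,2) | ant1:(3,1)->W->(3,0)
  grid max=4 at (3,0)
Step 2: ant0:(0,2)->W->(0,1) | ant1:(3,0)->N->(2,0)
  grid max=3 at (3,0)
Step 3: ant0:(0,1)->E->(0,2) | ant1:(2,0)->S->(3,0)
  grid max=4 at (3,0)
Final grid:
  0 1 1 0
  0 0 0 0
  0 0 0 0
  4 0 0 0
Max pheromone 4 at (3,0)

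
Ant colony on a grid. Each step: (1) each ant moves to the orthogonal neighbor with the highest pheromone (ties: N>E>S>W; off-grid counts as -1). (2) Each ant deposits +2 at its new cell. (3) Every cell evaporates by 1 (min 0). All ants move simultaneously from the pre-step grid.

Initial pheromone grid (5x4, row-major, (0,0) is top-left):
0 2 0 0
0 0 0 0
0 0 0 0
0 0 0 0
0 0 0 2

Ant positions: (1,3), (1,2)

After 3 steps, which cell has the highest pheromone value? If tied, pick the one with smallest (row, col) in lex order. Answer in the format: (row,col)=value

Answer: (0,2)=3

Derivation:
Step 1: ant0:(1,3)->N->(0,3) | ant1:(1,2)->N->(0,2)
  grid max=1 at (0,1)
Step 2: ant0:(0,3)->W->(0,2) | ant1:(0,2)->E->(0,3)
  grid max=2 at (0,2)
Step 3: ant0:(0,2)->E->(0,3) | ant1:(0,3)->W->(0,2)
  grid max=3 at (0,2)
Final grid:
  0 0 3 3
  0 0 0 0
  0 0 0 0
  0 0 0 0
  0 0 0 0
Max pheromone 3 at (0,2)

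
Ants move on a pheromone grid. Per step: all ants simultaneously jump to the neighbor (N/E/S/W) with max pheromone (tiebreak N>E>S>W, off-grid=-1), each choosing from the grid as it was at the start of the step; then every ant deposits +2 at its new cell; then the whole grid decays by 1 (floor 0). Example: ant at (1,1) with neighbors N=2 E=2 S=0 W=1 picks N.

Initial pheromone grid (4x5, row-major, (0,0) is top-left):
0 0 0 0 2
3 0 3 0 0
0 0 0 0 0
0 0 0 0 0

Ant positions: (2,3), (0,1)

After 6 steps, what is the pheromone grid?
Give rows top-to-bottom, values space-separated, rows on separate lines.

After step 1: ants at (1,3),(0,2)
  0 0 1 0 1
  2 0 2 1 0
  0 0 0 0 0
  0 0 0 0 0
After step 2: ants at (1,2),(1,2)
  0 0 0 0 0
  1 0 5 0 0
  0 0 0 0 0
  0 0 0 0 0
After step 3: ants at (0,2),(0,2)
  0 0 3 0 0
  0 0 4 0 0
  0 0 0 0 0
  0 0 0 0 0
After step 4: ants at (1,2),(1,2)
  0 0 2 0 0
  0 0 7 0 0
  0 0 0 0 0
  0 0 0 0 0
After step 5: ants at (0,2),(0,2)
  0 0 5 0 0
  0 0 6 0 0
  0 0 0 0 0
  0 0 0 0 0
After step 6: ants at (1,2),(1,2)
  0 0 4 0 0
  0 0 9 0 0
  0 0 0 0 0
  0 0 0 0 0

0 0 4 0 0
0 0 9 0 0
0 0 0 0 0
0 0 0 0 0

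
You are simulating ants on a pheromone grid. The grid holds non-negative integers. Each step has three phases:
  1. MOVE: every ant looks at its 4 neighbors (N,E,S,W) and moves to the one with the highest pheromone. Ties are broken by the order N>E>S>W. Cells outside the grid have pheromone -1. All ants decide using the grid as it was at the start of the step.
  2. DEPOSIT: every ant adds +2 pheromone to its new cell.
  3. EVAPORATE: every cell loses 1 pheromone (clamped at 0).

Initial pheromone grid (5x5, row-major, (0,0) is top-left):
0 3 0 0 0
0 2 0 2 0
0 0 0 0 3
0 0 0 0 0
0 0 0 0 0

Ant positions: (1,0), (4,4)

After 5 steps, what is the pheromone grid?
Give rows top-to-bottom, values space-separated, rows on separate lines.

After step 1: ants at (1,1),(3,4)
  0 2 0 0 0
  0 3 0 1 0
  0 0 0 0 2
  0 0 0 0 1
  0 0 0 0 0
After step 2: ants at (0,1),(2,4)
  0 3 0 0 0
  0 2 0 0 0
  0 0 0 0 3
  0 0 0 0 0
  0 0 0 0 0
After step 3: ants at (1,1),(1,4)
  0 2 0 0 0
  0 3 0 0 1
  0 0 0 0 2
  0 0 0 0 0
  0 0 0 0 0
After step 4: ants at (0,1),(2,4)
  0 3 0 0 0
  0 2 0 0 0
  0 0 0 0 3
  0 0 0 0 0
  0 0 0 0 0
After step 5: ants at (1,1),(1,4)
  0 2 0 0 0
  0 3 0 0 1
  0 0 0 0 2
  0 0 0 0 0
  0 0 0 0 0

0 2 0 0 0
0 3 0 0 1
0 0 0 0 2
0 0 0 0 0
0 0 0 0 0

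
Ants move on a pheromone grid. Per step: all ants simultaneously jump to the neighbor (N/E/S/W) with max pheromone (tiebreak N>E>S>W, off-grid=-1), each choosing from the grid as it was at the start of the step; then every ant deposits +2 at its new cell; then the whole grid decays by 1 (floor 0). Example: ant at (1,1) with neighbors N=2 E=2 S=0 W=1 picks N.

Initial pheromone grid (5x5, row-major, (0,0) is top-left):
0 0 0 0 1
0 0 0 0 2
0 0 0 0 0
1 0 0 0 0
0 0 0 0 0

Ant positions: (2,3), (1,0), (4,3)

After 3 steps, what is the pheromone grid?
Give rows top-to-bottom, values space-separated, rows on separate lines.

After step 1: ants at (1,3),(0,0),(3,3)
  1 0 0 0 0
  0 0 0 1 1
  0 0 0 0 0
  0 0 0 1 0
  0 0 0 0 0
After step 2: ants at (1,4),(0,1),(2,3)
  0 1 0 0 0
  0 0 0 0 2
  0 0 0 1 0
  0 0 0 0 0
  0 0 0 0 0
After step 3: ants at (0,4),(0,2),(1,3)
  0 0 1 0 1
  0 0 0 1 1
  0 0 0 0 0
  0 0 0 0 0
  0 0 0 0 0

0 0 1 0 1
0 0 0 1 1
0 0 0 0 0
0 0 0 0 0
0 0 0 0 0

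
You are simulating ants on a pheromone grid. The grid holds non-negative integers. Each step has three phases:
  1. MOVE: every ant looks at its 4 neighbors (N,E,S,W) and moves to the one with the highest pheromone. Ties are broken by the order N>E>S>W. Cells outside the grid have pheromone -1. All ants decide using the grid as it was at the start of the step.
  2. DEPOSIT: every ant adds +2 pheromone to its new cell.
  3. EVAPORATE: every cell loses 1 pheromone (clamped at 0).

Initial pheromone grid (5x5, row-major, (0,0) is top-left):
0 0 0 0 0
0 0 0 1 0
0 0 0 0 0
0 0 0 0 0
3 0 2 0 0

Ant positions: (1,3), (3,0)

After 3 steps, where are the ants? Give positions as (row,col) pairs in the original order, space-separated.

Step 1: ant0:(1,3)->N->(0,3) | ant1:(3,0)->S->(4,0)
  grid max=4 at (4,0)
Step 2: ant0:(0,3)->E->(0,4) | ant1:(4,0)->N->(3,0)
  grid max=3 at (4,0)
Step 3: ant0:(0,4)->S->(1,4) | ant1:(3,0)->S->(4,0)
  grid max=4 at (4,0)

(1,4) (4,0)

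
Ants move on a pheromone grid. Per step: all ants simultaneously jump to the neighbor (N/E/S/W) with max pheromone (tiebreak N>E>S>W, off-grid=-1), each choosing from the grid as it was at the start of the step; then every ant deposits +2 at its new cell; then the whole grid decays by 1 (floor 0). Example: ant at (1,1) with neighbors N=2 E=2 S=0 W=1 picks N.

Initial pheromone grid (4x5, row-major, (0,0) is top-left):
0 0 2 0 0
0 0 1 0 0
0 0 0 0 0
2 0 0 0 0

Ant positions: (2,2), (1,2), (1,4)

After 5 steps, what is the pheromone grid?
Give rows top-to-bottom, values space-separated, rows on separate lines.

After step 1: ants at (1,2),(0,2),(0,4)
  0 0 3 0 1
  0 0 2 0 0
  0 0 0 0 0
  1 0 0 0 0
After step 2: ants at (0,2),(1,2),(1,4)
  0 0 4 0 0
  0 0 3 0 1
  0 0 0 0 0
  0 0 0 0 0
After step 3: ants at (1,2),(0,2),(0,4)
  0 0 5 0 1
  0 0 4 0 0
  0 0 0 0 0
  0 0 0 0 0
After step 4: ants at (0,2),(1,2),(1,4)
  0 0 6 0 0
  0 0 5 0 1
  0 0 0 0 0
  0 0 0 0 0
After step 5: ants at (1,2),(0,2),(0,4)
  0 0 7 0 1
  0 0 6 0 0
  0 0 0 0 0
  0 0 0 0 0

0 0 7 0 1
0 0 6 0 0
0 0 0 0 0
0 0 0 0 0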